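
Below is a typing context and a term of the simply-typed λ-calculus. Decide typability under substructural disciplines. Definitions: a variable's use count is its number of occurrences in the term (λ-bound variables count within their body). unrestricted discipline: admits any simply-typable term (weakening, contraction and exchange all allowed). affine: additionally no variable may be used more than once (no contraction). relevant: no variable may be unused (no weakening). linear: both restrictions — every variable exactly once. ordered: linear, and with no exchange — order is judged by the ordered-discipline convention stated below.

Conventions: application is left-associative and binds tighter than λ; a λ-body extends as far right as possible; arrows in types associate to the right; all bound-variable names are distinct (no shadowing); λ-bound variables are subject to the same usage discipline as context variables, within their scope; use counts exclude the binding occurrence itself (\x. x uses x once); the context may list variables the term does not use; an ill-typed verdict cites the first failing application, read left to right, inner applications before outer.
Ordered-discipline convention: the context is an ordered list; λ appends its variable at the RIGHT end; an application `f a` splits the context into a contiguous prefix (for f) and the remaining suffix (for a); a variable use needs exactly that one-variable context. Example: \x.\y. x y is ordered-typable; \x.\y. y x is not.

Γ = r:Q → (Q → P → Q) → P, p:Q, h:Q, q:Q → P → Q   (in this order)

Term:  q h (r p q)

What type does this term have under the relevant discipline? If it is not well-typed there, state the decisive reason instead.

term : Q
counts: r ×1, p ×1, h ×1, q ×2
order of uses: q, h, r, p, q
typing: well-typed at Q
all disciplines: ordered ✗ | linear ✗ | affine ✗ | relevant ✓ | unrestricted ✓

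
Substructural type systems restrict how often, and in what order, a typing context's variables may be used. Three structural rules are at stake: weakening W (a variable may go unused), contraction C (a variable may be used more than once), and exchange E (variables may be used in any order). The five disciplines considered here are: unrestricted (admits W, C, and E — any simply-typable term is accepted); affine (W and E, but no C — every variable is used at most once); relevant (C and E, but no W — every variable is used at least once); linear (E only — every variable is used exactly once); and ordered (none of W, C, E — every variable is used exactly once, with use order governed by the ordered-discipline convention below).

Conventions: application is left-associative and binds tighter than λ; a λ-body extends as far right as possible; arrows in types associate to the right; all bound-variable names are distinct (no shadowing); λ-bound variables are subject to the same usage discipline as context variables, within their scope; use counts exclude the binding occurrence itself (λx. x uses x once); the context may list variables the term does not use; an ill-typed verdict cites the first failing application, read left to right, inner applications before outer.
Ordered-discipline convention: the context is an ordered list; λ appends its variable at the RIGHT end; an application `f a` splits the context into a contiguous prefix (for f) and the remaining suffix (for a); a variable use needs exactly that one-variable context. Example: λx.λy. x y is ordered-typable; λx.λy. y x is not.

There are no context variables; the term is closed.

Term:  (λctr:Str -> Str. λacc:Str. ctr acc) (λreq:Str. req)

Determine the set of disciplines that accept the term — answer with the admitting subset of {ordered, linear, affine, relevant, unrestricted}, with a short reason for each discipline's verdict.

admitted by: ordered, linear, affine, relevant, unrestricted
use counts: ctr (bound) ×1; acc (bound) ×1; req (bound) ×1
uses in reading order: ctr, acc, req
typing: well-typed at Str -> Str
ordered: ✓, ctr, acc, req once each; derivable with no W/C/E
linear: ✓, single use per variable (ctr, acc, req)
affine: ✓, no duplicate uses among ctr, acc, req
relevant: ✓, every one of ctr, acc, req appears
unrestricted: ✓, well-typed at Str -> Str; no restrictions here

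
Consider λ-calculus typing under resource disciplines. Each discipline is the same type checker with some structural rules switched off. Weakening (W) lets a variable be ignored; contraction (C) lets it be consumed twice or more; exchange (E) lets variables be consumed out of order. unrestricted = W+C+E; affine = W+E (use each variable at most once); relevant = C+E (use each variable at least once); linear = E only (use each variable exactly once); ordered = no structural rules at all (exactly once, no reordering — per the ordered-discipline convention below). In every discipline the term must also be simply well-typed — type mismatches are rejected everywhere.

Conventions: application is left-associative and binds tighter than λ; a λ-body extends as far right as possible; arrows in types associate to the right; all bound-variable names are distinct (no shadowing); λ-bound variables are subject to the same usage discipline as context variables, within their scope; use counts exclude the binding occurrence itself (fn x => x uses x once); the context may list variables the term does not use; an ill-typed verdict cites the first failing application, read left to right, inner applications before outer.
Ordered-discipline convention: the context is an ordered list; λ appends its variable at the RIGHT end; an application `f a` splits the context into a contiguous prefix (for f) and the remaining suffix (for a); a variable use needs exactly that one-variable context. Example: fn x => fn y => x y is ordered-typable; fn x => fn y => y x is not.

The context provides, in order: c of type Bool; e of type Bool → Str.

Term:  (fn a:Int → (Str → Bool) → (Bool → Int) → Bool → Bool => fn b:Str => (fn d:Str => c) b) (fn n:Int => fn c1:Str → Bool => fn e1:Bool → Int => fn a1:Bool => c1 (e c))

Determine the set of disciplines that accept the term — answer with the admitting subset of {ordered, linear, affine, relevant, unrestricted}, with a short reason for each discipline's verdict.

accepted by: unrestricted
counts: c: 2×; e: 1×; a (λ-bound): 0×; b (λ-bound): 1×; d (λ-bound): 0×; n (λ-bound): 0×; c1 (λ-bound): 1×; e1 (λ-bound): 0×; a1 (λ-bound): 0×
use order (left to right): c, b, c1, e, c
typing: well-typed at Str → Bool
ordered: ✗, needs contraction — c ×2; a, d, n, e1, a1 left unused
linear: ✗, needs contraction — c ×2; a, d, n, e1, a1 left unused
affine: ✗, needs contraction — c ×2
relevant: ✗, a, d, n, e1, a1 left unused
unrestricted: ✓, simply typable at Str → Bool; W, C, E all held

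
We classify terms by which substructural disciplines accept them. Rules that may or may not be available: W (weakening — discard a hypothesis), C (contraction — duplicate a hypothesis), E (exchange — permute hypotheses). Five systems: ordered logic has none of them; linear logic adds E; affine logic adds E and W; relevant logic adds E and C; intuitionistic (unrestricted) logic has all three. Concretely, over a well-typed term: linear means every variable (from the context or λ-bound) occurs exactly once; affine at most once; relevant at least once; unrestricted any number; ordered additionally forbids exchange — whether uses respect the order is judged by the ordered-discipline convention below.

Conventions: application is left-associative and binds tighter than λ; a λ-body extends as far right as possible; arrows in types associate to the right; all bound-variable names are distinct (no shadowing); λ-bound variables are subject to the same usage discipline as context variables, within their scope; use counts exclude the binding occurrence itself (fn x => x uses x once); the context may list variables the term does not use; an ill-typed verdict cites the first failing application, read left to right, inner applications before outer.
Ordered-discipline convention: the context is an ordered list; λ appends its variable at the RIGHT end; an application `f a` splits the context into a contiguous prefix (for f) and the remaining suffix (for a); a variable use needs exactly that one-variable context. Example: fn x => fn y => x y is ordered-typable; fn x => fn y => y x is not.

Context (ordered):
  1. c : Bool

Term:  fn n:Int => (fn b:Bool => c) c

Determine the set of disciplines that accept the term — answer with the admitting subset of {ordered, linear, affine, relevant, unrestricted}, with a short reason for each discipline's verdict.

admitting disciplines: unrestricted
usage: c=2; n (bound)=0; b (bound)=0
use order (left to right): c, c
typing: well-typed — term : Int → Bool
ordered: ✗ — needs contraction — c ×2; n, b never used (weakening)
linear: ✗ — needs contraction — c ×2; n, b never used (weakening)
affine: ✗ — needs contraction — c ×2
relevant: ✗ — n, b never used (weakening)
unrestricted: ✓ — simply typable at Int → Bool; W, C, E all held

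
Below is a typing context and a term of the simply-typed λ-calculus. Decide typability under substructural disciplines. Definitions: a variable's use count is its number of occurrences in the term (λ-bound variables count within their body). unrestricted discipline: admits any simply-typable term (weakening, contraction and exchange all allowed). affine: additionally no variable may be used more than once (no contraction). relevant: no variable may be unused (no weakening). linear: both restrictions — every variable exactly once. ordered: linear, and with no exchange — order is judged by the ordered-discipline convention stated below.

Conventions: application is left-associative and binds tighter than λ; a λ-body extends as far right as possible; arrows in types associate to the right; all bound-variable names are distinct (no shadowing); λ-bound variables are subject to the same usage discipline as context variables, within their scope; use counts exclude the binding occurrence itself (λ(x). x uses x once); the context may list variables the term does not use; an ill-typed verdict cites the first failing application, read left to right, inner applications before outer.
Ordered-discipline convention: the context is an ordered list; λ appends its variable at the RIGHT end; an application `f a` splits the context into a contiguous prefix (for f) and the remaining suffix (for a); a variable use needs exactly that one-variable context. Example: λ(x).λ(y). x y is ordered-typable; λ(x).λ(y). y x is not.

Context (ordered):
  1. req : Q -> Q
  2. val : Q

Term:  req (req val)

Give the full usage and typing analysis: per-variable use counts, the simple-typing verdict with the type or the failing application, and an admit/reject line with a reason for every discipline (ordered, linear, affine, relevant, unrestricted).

use counts: req: 2×; val: 1×
order of uses: req, req, val
typing: ✓ — Q
ordered ✗ (uses contraction: req ×2)
linear ✗ (uses contraction: req ×2)
affine ✗ (uses contraction: req ×2)
relevant ✓ (at least one use each (req, val))
unrestricted ✓ (well-typed at Q; no restrictions here)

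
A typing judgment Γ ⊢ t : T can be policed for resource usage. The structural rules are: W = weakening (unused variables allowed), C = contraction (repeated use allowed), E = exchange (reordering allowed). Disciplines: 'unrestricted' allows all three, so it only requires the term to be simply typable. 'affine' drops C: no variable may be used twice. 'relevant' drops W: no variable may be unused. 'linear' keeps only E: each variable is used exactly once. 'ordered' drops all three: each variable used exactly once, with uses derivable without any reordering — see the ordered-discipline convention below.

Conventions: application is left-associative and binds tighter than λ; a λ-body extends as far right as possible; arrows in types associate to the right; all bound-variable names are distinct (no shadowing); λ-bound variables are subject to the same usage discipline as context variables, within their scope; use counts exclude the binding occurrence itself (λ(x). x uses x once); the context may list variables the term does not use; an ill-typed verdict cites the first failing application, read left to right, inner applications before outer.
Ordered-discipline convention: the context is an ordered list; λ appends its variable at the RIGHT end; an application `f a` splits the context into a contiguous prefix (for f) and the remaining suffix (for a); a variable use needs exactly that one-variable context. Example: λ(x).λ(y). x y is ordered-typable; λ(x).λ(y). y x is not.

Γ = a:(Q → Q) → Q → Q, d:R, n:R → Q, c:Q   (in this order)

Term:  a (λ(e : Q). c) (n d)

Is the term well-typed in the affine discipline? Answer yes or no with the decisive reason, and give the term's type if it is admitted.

yes — a, d, n, c, e: no repeats, contraction unneeded; term : Q
counts: a ×1; d ×1; n ×1; c ×1; e (bound) ×0
order of uses: a, c, n, d
typing: well-typed at Q
per-discipline verdicts: ordered ✗, linear ✗, affine ✓, relevant ✗, unrestricted ✓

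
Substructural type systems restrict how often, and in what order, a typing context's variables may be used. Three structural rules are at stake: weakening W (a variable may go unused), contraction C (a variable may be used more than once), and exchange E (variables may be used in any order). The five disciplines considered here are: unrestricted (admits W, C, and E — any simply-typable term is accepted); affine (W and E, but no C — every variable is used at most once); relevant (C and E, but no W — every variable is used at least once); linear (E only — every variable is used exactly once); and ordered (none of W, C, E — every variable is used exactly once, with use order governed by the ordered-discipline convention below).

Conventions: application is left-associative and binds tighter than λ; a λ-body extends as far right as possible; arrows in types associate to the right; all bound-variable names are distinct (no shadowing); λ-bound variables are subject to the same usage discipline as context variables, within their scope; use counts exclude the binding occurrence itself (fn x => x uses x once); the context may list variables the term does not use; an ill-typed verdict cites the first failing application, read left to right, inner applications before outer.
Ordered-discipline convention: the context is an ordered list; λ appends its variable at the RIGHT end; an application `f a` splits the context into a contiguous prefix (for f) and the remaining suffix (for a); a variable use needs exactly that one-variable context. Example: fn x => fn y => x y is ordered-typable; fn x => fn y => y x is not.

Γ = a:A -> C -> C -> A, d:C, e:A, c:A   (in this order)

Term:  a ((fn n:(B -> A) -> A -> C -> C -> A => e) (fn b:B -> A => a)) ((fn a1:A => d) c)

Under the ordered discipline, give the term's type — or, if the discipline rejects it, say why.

not well-typed under ordered — needs contraction — a ×2; n, b, a1 left unused
usage: a=2, d=1, e=1, c=1, n (bound)=0, b (bound)=0, a1 (bound)=0
uses in reading order: a, e, a, d, c
typing: well-typed — term : C -> A
summary: ordered ✗, linear ✗, affine ✗, relevant ✗, unrestricted ✓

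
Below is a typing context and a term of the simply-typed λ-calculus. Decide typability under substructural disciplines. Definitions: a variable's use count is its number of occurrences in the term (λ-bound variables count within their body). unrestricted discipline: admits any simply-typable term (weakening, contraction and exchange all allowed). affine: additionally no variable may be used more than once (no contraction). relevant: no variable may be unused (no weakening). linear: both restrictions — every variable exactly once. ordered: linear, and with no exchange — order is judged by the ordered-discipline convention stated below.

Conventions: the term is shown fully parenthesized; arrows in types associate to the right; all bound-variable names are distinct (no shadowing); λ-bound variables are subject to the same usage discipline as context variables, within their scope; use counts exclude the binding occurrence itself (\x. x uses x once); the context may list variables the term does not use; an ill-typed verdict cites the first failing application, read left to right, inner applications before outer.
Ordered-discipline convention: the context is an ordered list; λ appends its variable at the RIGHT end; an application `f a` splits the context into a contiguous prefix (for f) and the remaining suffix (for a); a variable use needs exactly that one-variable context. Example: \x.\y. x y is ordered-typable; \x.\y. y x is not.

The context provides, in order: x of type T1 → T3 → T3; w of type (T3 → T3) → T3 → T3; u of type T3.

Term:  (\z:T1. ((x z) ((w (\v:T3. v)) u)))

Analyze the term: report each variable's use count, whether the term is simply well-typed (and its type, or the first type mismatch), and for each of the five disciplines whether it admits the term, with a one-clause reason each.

variable uses: x: 1×; w: 1×; u: 1×; z (bound): 1×; v (bound): 1×
use order (left to right): x, z, w, v, u
typing: ✓ — T1 → T3
ordered: ✗, needs exchange: uses follow x, z, w, v, u
linear: ✓, x, w, u, z, v: one use apiece
affine: ✓, at most one use each (x, w, u, z, v)
relevant: ✓, at least one use each (x, w, u, z, v)
unrestricted: ✓, simply typable at T1 → T3; W, C, E all held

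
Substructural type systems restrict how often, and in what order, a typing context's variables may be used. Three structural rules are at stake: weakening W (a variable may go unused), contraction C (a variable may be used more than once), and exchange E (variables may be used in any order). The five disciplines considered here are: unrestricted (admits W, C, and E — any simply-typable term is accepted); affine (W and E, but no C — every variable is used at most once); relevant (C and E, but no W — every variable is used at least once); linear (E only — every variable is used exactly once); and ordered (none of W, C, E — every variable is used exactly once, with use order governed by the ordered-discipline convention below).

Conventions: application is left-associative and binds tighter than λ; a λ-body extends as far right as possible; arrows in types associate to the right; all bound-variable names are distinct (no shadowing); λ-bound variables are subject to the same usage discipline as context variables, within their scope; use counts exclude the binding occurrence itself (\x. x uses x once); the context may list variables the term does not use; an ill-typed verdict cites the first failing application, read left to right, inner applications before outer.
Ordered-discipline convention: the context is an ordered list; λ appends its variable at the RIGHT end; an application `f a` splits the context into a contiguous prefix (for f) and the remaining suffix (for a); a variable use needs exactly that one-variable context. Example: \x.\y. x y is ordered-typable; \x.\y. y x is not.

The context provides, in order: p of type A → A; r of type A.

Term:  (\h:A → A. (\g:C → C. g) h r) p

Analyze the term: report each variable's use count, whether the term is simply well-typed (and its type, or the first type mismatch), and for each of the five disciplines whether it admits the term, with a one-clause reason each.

use counts: p: 1×; r: 1×; h (bound): 1×; g (bound): 1×
order of uses: g, h, r, p
typing: ill-typed: an application expects C → C but receives A → A
ordered: ✗, a type mismatch blocks all five
linear: ✗, the type mismatch rejects it
affine: ✗, not simply typable
relevant: ✗, fails simple typing
unrestricted: ✗, a type mismatch blocks all five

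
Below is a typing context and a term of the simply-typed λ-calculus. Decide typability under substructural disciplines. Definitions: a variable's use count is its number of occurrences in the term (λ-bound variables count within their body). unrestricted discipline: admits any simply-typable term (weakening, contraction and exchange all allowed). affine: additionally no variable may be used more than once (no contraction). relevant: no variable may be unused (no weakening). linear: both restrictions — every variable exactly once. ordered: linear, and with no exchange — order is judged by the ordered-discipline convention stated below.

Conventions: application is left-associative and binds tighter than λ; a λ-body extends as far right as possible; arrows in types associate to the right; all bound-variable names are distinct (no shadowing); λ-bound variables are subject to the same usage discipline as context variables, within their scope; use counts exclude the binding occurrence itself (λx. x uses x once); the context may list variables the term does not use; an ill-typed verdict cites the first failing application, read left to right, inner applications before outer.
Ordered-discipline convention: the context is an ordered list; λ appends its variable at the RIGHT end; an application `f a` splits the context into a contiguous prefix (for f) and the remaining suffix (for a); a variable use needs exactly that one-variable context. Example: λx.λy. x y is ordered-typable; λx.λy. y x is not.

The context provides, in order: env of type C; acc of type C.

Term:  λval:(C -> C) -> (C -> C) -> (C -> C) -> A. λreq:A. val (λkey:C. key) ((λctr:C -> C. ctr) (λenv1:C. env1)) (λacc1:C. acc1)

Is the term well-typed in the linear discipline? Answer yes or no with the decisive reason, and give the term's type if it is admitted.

no — env, acc, req never used (weakening)
counts: env=0; acc=0; val [bound]=1; req [bound]=0; key [bound]=1; ctr [bound]=1; env1 [bound]=1; acc1 [bound]=1
use order (left to right): val, key, ctr, env1, acc1
typing: well-typed — term : ((C -> C) -> (C -> C) -> (C -> C) -> A) -> A -> A
all disciplines: ordered ✗; linear ✗; affine ✓; relevant ✗; unrestricted ✓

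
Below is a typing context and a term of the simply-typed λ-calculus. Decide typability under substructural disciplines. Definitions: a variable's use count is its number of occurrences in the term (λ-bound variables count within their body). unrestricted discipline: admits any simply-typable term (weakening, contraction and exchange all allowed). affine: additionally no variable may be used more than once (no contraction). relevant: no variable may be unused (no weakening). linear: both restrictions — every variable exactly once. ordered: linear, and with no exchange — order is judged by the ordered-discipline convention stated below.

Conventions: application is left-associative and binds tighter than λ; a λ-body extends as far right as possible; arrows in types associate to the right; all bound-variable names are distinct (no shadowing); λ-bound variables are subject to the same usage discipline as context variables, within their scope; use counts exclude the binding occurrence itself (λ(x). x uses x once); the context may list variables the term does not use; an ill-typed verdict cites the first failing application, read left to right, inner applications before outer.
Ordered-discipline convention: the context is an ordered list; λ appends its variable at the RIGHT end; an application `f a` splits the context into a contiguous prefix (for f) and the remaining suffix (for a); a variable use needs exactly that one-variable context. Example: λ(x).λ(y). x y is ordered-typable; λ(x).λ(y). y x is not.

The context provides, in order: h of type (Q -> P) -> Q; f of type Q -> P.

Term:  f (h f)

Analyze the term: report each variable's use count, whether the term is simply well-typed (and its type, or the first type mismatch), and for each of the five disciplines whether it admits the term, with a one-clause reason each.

counts: h: 1, f: 2
order of uses: f, h, f
typing: the term checks, with type P
ordered: ✗ — uses contraction: f ×2
linear: ✗ — uses contraction: f ×2
affine: ✗ — uses contraction: f ×2
relevant: ✓ — at least one use each (h, f)
unrestricted: ✓ — well-typed at P; no restrictions here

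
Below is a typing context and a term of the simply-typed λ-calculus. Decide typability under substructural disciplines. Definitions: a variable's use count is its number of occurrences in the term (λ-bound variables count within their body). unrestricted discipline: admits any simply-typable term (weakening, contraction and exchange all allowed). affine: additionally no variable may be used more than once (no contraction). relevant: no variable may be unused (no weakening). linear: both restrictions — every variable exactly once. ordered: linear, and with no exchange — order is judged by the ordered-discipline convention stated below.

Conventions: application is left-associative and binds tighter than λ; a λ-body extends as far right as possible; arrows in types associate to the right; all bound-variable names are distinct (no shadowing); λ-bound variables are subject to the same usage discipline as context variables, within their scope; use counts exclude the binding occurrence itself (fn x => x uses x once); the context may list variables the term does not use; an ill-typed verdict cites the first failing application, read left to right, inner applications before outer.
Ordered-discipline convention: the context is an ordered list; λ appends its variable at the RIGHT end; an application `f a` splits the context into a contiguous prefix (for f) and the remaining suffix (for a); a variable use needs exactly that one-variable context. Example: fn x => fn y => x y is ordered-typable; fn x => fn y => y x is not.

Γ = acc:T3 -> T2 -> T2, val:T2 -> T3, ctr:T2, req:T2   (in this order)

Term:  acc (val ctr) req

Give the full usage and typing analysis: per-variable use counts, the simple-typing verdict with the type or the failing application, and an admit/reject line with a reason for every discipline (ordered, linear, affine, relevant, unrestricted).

use counts: acc ×1; val ×1; ctr ×1; req ×1
use order (left to right): acc, val, ctr, req
typing: well-typed at T2
ordered ✓ (acc, val, ctr, req: once each, no exchange needed)
linear ✓ (acc, val, ctr, req: one use apiece)
affine ✓ (at most one use each (acc, val, ctr, req))
relevant ✓ (acc, val, ctr, req: all used, weakening unneeded)
unrestricted ✓ (simply typable at T2; W, C, E all held)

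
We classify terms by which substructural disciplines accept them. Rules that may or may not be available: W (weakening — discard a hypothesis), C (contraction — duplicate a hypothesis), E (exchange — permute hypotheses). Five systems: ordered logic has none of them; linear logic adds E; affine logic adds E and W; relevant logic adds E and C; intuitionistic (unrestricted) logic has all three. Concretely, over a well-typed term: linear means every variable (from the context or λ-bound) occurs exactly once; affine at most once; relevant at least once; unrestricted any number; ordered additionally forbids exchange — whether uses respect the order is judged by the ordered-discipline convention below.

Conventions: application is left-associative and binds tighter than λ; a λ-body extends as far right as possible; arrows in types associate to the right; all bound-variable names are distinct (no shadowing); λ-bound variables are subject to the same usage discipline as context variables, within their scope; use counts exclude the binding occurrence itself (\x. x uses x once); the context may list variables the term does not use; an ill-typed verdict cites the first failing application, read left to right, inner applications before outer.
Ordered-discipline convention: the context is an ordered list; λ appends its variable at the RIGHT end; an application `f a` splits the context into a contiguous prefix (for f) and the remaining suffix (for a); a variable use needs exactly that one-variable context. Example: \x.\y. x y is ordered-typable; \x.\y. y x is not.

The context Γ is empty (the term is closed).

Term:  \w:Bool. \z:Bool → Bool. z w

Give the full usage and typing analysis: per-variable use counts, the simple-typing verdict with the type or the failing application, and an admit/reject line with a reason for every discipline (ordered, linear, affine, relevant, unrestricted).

usage: w (bound): 1×; z (bound): 1×
uses in reading order: z, w
typing: well-typed at Bool → (Bool → Bool) → Bool
ordered ✗ (use order z, w needs exchange)
linear ✓ (each of w, z used exactly once)
affine ✓ (no duplicate uses among w, z)
relevant ✓ (every one of w, z appears)
unrestricted ✓ (simply typable at Bool → (Bool → Bool) → Bool; W, C, E all held)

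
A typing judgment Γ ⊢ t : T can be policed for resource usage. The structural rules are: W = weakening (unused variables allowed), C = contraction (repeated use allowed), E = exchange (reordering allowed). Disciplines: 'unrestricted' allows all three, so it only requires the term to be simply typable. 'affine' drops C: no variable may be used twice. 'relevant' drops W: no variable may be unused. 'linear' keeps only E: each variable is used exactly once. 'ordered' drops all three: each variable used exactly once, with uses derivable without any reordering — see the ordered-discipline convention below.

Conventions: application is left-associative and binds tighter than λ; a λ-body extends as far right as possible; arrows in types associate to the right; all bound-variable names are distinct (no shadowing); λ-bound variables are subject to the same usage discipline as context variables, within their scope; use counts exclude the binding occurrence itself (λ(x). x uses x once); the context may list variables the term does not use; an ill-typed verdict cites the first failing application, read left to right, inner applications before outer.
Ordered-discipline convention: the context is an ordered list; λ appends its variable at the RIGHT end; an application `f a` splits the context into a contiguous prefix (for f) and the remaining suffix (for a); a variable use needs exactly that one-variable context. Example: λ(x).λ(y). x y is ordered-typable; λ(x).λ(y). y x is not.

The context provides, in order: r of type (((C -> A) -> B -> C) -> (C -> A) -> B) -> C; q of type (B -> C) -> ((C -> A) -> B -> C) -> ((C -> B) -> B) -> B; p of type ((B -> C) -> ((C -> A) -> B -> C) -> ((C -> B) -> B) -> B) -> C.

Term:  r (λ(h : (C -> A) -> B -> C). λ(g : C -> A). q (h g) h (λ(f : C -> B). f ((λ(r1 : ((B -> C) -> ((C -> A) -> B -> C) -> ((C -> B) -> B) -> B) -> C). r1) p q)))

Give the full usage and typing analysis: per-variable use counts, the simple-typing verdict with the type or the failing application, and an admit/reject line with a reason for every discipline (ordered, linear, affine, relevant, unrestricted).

use counts: r=1; q=2; p=1; h (bound)=2; g (bound)=1; f (bound)=1; r1 (bound)=1
use order (left to right): r, q, h, g, h, f, r1, p, q
typing: well-typed at C
ordered: ✗, needs contraction — q ×2, h ×2
linear: ✗, needs contraction — q ×2, h ×2
affine: ✗, needs contraction — q ×2, h ×2
relevant: ✓, r, q, p, h, g, f, r1: all used, weakening unneeded
unrestricted: ✓, well-typed at C; no restrictions here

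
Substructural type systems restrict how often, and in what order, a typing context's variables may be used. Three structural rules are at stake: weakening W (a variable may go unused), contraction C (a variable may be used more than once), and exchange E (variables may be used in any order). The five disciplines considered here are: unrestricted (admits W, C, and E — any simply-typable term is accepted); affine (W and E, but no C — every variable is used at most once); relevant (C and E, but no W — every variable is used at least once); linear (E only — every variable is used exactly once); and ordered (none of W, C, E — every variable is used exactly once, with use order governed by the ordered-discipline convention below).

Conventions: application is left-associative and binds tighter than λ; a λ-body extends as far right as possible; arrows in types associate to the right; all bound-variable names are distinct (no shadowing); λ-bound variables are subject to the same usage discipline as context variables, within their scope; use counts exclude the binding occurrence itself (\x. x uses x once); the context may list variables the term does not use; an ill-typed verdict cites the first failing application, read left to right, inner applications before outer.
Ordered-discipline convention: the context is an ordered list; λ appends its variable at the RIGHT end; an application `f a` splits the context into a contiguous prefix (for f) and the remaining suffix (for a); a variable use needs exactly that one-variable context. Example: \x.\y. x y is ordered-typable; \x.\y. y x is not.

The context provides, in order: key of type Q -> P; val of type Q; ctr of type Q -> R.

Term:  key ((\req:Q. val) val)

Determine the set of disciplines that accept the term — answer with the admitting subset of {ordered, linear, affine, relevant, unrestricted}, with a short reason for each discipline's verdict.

admitting disciplines: unrestricted
variable uses: key=1, val=2, ctr=0, req (bound)=0
uses in reading order: key, val, val
typing: ✓ — P
ordered ✗ (needs contraction — val ×2; ctr, req never used (weakening))
linear ✗ (needs contraction — val ×2; ctr, req never used (weakening))
affine ✗ (needs contraction — val ×2)
relevant ✗ (ctr, req never used (weakening))
unrestricted ✓ (well-typed at P; no restrictions here)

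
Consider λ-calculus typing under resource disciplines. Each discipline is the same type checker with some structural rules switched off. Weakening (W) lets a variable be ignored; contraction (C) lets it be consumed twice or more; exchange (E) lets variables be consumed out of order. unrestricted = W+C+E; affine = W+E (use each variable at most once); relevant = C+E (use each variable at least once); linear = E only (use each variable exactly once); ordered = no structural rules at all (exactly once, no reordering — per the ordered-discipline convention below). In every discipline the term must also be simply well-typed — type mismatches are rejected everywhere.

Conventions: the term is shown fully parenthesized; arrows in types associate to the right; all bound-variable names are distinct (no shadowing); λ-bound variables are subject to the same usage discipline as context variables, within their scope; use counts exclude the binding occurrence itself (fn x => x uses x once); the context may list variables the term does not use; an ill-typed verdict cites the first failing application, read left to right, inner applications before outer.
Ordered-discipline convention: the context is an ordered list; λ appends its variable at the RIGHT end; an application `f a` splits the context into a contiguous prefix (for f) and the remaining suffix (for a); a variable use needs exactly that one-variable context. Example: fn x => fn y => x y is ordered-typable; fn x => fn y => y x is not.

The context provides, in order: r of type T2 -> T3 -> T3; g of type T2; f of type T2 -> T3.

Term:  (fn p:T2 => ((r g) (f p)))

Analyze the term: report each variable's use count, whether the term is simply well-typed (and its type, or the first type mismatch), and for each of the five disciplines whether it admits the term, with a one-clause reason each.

counts: r ×1, g ×1, f ×1, p [bound] ×1
left-to-right use order: r, g, f, p
typing: the term checks, with type T2 -> T3
ordered: ✓ — r, g, f, p: once each, no exchange needed
linear: ✓ — single use per variable (r, g, f, p)
affine: ✓ — at most one use each (r, g, f, p)
relevant: ✓ — every one of r, g, f, p appears
unrestricted: ✓ — typability at T2 -> T3 is all that's needed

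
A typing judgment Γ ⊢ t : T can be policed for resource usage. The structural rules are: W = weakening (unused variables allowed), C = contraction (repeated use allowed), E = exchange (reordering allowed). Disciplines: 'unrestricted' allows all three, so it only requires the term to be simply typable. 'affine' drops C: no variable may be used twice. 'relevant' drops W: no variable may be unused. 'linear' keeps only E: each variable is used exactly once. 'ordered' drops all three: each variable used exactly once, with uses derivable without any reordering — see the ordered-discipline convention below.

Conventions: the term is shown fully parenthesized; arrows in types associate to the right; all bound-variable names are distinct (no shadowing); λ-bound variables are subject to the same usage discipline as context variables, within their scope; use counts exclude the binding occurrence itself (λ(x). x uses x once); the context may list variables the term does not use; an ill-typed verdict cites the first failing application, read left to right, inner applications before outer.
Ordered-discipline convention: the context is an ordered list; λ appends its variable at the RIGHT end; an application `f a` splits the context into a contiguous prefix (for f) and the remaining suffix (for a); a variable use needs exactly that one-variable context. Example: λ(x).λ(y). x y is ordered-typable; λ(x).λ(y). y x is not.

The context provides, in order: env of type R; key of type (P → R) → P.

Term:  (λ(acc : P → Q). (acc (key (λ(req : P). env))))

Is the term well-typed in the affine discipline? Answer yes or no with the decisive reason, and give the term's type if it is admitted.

yes — none of env, key, acc, req used more than once; term : (P → Q) → Q
usage: env: 1×, key: 1×, acc (bound): 1×, req (bound): 0×
uses in reading order: acc, key, env
typing: well-typed at (P → Q) → Q
per-discipline verdicts: ordered ✗ · linear ✗ · affine ✓ · relevant ✗ · unrestricted ✓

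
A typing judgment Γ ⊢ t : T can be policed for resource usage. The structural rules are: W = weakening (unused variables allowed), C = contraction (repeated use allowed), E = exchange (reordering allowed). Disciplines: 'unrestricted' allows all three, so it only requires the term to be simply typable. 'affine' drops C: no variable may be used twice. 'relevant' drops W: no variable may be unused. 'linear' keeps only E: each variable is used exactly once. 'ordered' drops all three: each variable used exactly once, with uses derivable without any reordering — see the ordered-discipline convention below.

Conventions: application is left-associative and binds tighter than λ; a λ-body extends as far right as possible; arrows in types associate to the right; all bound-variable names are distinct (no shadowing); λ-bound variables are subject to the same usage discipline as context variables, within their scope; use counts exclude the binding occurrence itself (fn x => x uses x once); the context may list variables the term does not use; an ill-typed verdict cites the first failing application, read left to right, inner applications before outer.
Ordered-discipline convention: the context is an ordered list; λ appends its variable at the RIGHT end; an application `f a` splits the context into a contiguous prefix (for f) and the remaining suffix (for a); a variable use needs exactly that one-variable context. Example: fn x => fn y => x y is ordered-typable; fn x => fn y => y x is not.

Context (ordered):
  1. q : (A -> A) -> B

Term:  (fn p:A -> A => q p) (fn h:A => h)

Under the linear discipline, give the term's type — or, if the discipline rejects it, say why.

term : B
variable uses: q: 1, p (λ-bound): 1, h (λ-bound): 1
order of uses: q, p, h
typing: well-typed at B
summary: ordered ✓, linear ✓, affine ✓, relevant ✓, unrestricted ✓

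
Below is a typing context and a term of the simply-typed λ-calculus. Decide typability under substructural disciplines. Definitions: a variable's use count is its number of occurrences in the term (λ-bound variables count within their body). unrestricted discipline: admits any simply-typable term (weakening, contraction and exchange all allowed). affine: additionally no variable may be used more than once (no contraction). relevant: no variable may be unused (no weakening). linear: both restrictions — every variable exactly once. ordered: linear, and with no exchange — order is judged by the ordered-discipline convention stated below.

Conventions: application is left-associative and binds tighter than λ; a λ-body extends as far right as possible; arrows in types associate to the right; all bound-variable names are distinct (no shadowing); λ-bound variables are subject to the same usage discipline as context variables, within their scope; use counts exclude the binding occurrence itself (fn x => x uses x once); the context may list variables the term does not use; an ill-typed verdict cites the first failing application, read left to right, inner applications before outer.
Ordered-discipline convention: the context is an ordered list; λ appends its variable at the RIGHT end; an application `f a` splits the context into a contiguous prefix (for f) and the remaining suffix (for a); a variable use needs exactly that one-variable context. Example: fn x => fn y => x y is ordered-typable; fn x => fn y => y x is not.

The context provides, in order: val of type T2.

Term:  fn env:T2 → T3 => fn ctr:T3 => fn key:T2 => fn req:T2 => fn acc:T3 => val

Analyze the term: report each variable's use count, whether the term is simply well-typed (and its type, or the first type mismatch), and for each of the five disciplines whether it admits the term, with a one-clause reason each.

counts: val ×1, env [bound] ×0, ctr [bound] ×0, key [bound] ×0, req [bound] ×0, acc [bound] ×0
order of uses: val
typing: the term checks, with type (T2 → T3) → T3 → T2 → T2 → T3 → T2
ordered: ✗, needs weakening: env, ctr, key, req, acc unused
linear: ✗, needs weakening: env, ctr, key, req, acc unused
affine: ✓, at most one use each (val, env, ctr, key, req, acc)
relevant: ✗, needs weakening: env, ctr, key, req, acc unused
unrestricted: ✓, well-typed at (T2 → T3) → T3 → T2 → T2 → T3 → T2; no restrictions here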